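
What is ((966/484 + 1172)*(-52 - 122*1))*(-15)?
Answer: 370759635/121 ≈ 3.0641e+6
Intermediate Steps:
((966/484 + 1172)*(-52 - 122*1))*(-15) = ((966*(1/484) + 1172)*(-52 - 122))*(-15) = ((483/242 + 1172)*(-174))*(-15) = ((284107/242)*(-174))*(-15) = -24717309/121*(-15) = 370759635/121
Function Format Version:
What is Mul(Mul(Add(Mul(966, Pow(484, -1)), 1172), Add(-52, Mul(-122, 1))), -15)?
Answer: Rational(370759635, 121) ≈ 3.0641e+6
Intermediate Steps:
Mul(Mul(Add(Mul(966, Pow(484, -1)), 1172), Add(-52, Mul(-122, 1))), -15) = Mul(Mul(Add(Mul(966, Rational(1, 484)), 1172), Add(-52, -122)), -15) = Mul(Mul(Add(Rational(483, 242), 1172), -174), -15) = Mul(Mul(Rational(284107, 242), -174), -15) = Mul(Rational(-24717309, 121), -15) = Rational(370759635, 121)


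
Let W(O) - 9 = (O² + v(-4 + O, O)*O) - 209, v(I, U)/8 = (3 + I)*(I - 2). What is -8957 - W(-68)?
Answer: 2764283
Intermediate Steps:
v(I, U) = 8*(-2 + I)*(3 + I) (v(I, U) = 8*((3 + I)*(I - 2)) = 8*((3 + I)*(-2 + I)) = 8*((-2 + I)*(3 + I)) = 8*(-2 + I)*(3 + I))
W(O) = -200 + O² + O*(-80 + 8*O + 8*(-4 + O)²) (W(O) = 9 + ((O² + (-48 + 8*(-4 + O) + 8*(-4 + O)²)*O) - 209) = 9 + ((O² + (-48 + (-32 + 8*O) + 8*(-4 + O)²)*O) - 209) = 9 + ((O² + (-80 + 8*O + 8*(-4 + O)²)*O) - 209) = 9 + ((O² + O*(-80 + 8*O + 8*(-4 + O)²)) - 209) = 9 + (-209 + O² + O*(-80 + 8*O + 8*(-4 + O)²)) = -200 + O² + O*(-80 + 8*O + 8*(-4 + O)²))
-8957 - W(-68) = -8957 - (-200 - 55*(-68)² + 8*(-68)³ + 48*(-68)) = -8957 - (-200 - 55*4624 + 8*(-314432) - 3264) = -8957 - (-200 - 254320 - 2515456 - 3264) = -8957 - 1*(-2773240) = -8957 + 2773240 = 2764283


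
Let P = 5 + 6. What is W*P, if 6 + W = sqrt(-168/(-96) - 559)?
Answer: -66 + 11*I*sqrt(2229)/2 ≈ -66.0 + 259.67*I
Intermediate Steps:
P = 11
W = -6 + I*sqrt(2229)/2 (W = -6 + sqrt(-168/(-96) - 559) = -6 + sqrt(-168*(-1/96) - 559) = -6 + sqrt(7/4 - 559) = -6 + sqrt(-2229/4) = -6 + I*sqrt(2229)/2 ≈ -6.0 + 23.606*I)
W*P = (-6 + I*sqrt(2229)/2)*11 = -66 + 11*I*sqrt(2229)/2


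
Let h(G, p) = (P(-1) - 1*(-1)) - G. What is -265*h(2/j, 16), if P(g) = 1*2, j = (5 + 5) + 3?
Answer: -9805/13 ≈ -754.23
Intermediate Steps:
j = 13 (j = 10 + 3 = 13)
P(g) = 2
h(G, p) = 3 - G (h(G, p) = (2 - 1*(-1)) - G = (2 + 1) - G = 3 - G)
-265*h(2/j, 16) = -265*(3 - 2/13) = -265*37/13 = -9805/13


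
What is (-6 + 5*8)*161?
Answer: 5474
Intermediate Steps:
(-6 + 5*8)*161 = (-6 + 40)*161 = 34*161 = 5474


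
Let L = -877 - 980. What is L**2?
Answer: 3448449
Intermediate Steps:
L = -1857
L**2 = (-1857)**2 = 3448449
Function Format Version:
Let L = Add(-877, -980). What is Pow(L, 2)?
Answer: 3448449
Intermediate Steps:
L = -1857
Pow(L, 2) = Pow(-1857, 2) = 3448449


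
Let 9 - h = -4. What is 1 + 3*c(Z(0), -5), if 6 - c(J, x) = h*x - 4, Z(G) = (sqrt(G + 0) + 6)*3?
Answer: 226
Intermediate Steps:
h = 13 (h = 9 - 1*(-4) = 9 + 4 = 13)
Z(G) = 18 + 3*sqrt(G) (Z(G) = (sqrt(G) + 6)*3 = (6 + sqrt(G))*3 = 18 + 3*sqrt(G))
c(J, x) = 10 - 13*x (c(J, x) = 6 - (13*x - 4) = 6 - (-4 + 13*x) = 6 + (4 - 13*x) = 10 - 13*x)
1 + 3*c(Z(0), -5) = 1 + 3*(10 - 13*(-5)) = 1 + 3*(10 + 65) = 1 + 3*75 = 1 + 225 = 226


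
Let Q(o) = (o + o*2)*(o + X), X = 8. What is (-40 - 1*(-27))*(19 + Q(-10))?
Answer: -1027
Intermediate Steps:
Q(o) = 3*o*(8 + o) (Q(o) = (o + o*2)*(o + 8) = (o + 2*o)*(8 + o) = (3*o)*(8 + o) = 3*o*(8 + o))
(-40 - 1*(-27))*(19 + Q(-10)) = (-40 - 1*(-27))*(19 + 3*(-10)*(8 - 10)) = (-40 + 27)*(19 + 3*(-10)*(-2)) = -13*(19 + 60) = -13*79 = -1027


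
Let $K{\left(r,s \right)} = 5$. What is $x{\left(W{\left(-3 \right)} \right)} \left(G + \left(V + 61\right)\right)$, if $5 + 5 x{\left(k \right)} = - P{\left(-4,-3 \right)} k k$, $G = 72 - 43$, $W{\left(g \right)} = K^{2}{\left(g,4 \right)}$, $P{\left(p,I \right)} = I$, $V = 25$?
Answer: $43010$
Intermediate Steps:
$W{\left(g \right)} = 25$ ($W{\left(g \right)} = 5^{2} = 25$)
$G = 29$
$x{\left(k \right)} = -1 + \frac{3 k^{2}}{5}$ ($x{\left(k \right)} = -1 + \frac{\left(-1\right) \left(-3\right) k k}{5} = -1 + \frac{3 k k}{5} = -1 + \frac{3 k^{2}}{5}$)
$x{\left(W{\left(-3 \right)} \right)} \left(G + \left(V + 61\right)\right) = \left(-1 + \frac{3 \cdot 25^{2}}{5}\right) \left(29 + \left(25 + 61\right)\right) = \left(-1 + \frac{3}{5} \cdot 625\right) \left(29 + 86\right) = \left(-1 + 375\right) 115 = 374 \cdot 115 = 43010$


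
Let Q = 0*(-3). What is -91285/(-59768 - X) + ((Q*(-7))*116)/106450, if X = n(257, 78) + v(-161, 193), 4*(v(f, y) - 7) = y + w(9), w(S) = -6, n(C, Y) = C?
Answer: 73028/48063 ≈ 1.5194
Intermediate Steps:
Q = 0
v(f, y) = 11/2 + y/4 (v(f, y) = 7 + (y - 6)/4 = 7 + (-6 + y)/4 = 7 + (-3/2 + y/4) = 11/2 + y/4)
X = 1243/4 (X = 257 + (11/2 + (1/4)*193) = 257 + (11/2 + 193/4) = 257 + 215/4 = 1243/4 ≈ 310.75)
-91285/(-59768 - X) + ((Q*(-7))*116)/106450 = -91285/(-59768 - 1*1243/4) + ((0*(-7))*116)/106450 = -91285/(-59768 - 1243/4) + (0*116)*(1/106450) = -91285/(-240315/4) + 0*(1/106450) = -91285*(-4/240315) + 0 = 73028/48063 + 0 = 73028/48063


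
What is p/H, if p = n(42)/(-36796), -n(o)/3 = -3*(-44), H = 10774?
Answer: 99/99110026 ≈ 9.9889e-7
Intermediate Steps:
n(o) = -396 (n(o) = -(-9)*(-44) = -3*132 = -396)
p = 99/9199 (p = -396/(-36796) = -396*(-1/36796) = 99/9199 ≈ 0.010762)
p/H = (99/9199)/10774 = (99/9199)*(1/10774) = 99/99110026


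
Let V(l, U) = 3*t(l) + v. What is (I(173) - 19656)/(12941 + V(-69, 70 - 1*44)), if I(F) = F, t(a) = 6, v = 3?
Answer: -19483/12962 ≈ -1.5031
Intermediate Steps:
V(l, U) = 21 (V(l, U) = 3*6 + 3 = 18 + 3 = 21)
(I(173) - 19656)/(12941 + V(-69, 70 - 1*44)) = (173 - 19656)/(12941 + 21) = -19483/12962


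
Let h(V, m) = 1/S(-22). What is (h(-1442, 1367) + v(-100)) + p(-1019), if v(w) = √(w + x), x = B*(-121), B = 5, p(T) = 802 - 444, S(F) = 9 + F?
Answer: 4653/13 + I*√705 ≈ 357.92 + 26.552*I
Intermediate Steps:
p(T) = 358
x = -605 (x = 5*(-121) = -605)
h(V, m) = -1/13 (h(V, m) = 1/(9 - 22) = 1/(-13) = -1/13)
v(w) = √(-605 + w) (v(w) = √(w - 605) = √(-605 + w))
(h(-1442, 1367) + v(-100)) + p(-1019) = (-1/13 + √(-605 - 100)) + 358 = (-1/13 + √(-705)) + 358 = (-1/13 + I*√705) + 358 = 4653/13 + I*√705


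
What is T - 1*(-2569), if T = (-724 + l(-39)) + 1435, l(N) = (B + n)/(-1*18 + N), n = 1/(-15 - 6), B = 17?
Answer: 3925804/1197 ≈ 3279.7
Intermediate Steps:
n = -1/21 (n = 1/(-21) = -1/21 ≈ -0.047619)
l(N) = 356/(21*(-18 + N)) (l(N) = (17 - 1/21)/(-1*18 + N) = 356/(21*(-18 + N)))
T = 850711/1197 (T = (-724 + 356/(21*(-18 - 39))) + 1435 = (-724 + (356/21)/(-57)) + 1435 = (-724 + (356/21)*(-1/57)) + 1435 = (-724 - 356/1197) + 1435 = -866984/1197 + 1435 = 850711/1197 ≈ 710.70)
T - 1*(-2569) = 850711/1197 - 1*(-2569) = 850711/1197 + 2569 = 3925804/1197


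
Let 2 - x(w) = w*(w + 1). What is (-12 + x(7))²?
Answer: 4356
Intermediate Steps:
x(w) = 2 - w*(1 + w) (x(w) = 2 - w*(w + 1) = 2 - w*(1 + w))
(-12 + x(7))² = (-12 + (2 - 1*7 - 1*7²))² = (-12 + (2 - 7 - 1*49))² = (-12 + (2 - 7 - 49))² = (-12 - 54)² = (-66)² = 4356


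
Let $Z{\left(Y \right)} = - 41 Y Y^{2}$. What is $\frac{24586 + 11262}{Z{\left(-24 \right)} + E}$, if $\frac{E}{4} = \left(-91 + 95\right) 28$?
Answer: $\frac{4481}{70904} \approx 0.063198$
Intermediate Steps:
$E = 448$ ($E = 4 \left(-91 + 95\right) 28 = 4 \cdot 4 \cdot 28 = 4 \cdot 112 = 448$)
$Z{\left(Y \right)} = - 41 Y^{3}$
$\frac{24586 + 11262}{Z{\left(-24 \right)} + E} = \frac{24586 + 11262}{- 41 \left(-24\right)^{3} + 448} = \frac{35848}{\left(-41\right) \left(-13824\right) + 448} = \frac{35848}{566784 + 448} = \frac{35848}{567232} = 35848 \cdot \frac{1}{567232} = \frac{4481}{70904}$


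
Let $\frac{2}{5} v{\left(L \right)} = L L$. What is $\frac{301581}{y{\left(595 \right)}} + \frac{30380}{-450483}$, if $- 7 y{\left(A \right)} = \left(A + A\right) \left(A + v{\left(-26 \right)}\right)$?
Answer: $- \frac{8685777919}{10293536550} \approx -0.84381$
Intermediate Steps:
$v{\left(L \right)} = \frac{5 L^{2}}{2}$ ($v{\left(L \right)} = \frac{5 L L}{2} = \frac{5 L^{2}}{2}$)
$y{\left(A \right)} = - \frac{2 A \left(1690 + A\right)}{7}$ ($y{\left(A \right)} = - \frac{\left(A + A\right) \left(A + \frac{5 \left(-26\right)^{2}}{2}\right)}{7} = - \frac{2 A \left(A + \frac{5}{2} \cdot 676\right)}{7} = - \frac{2 A \left(A + 1690\right)}{7} = - \frac{2 A \left(1690 + A\right)}{7}$)
$\frac{301581}{y{\left(595 \right)}} + \frac{30380}{-450483} = \frac{301581}{\left(- \frac{2}{7}\right) 595 \left(1690 + 595\right)} + \frac{30380}{-450483} = \frac{301581}{\left(- \frac{2}{7}\right) 595 \cdot 2285} + 30380 \left(- \frac{1}{450483}\right) = \frac{301581}{-388450} - \frac{30380}{450483} = 301581 \left(- \frac{1}{388450}\right) - \frac{30380}{450483} = - \frac{301581}{388450} - \frac{30380}{450483} = - \frac{8685777919}{10293536550}$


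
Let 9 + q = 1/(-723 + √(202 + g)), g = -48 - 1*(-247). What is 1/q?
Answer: -4701675/42321583 + √401/42321583 ≈ -0.11109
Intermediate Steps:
g = 199 (g = -48 + 247 = 199)
q = -9 + 1/(-723 + √401) (q = -9 + 1/(-723 + √(202 + 199)) = -9 + 1/(-723 + √401) ≈ -9.0014)
1/q = 1/(-4701675/522328 - √401/522328)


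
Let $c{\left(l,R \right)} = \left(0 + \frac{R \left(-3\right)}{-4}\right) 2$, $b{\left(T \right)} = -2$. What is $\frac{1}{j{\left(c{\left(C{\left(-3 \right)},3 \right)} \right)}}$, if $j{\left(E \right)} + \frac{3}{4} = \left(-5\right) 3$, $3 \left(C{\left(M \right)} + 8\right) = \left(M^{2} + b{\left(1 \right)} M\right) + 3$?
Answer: $- \frac{4}{63} \approx -0.063492$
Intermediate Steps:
$C{\left(M \right)} = -7 - \frac{2 M}{3} + \frac{M^{2}}{3}$ ($C{\left(M \right)} = -8 + \frac{\left(M^{2} - 2 M\right) + 3}{3} = -8 + \frac{3 + M^{2} - 2 M}{3} = -8 + \left(1 - \frac{2 M}{3} + \frac{M^{2}}{3}\right) = -7 - \frac{2 M}{3} + \frac{M^{2}}{3}$)
$c{\left(l,R \right)} = \frac{3 R}{2}$ ($c{\left(l,R \right)} = \left(0 + - 3 R \left(- \frac{1}{4}\right)\right) 2 = \left(0 + \frac{3 R}{4}\right) 2 = \frac{3 R}{4} \cdot 2 = \frac{3 R}{2}$)
$j{\left(E \right)} = - \frac{63}{4}$ ($j{\left(E \right)} = - \frac{3}{4} - 15 = - \frac{63}{4}$)
$\frac{1}{j{\left(c{\left(C{\left(-3 \right)},3 \right)} \right)}} = \frac{1}{- \frac{63}{4}} = - \frac{4}{63}$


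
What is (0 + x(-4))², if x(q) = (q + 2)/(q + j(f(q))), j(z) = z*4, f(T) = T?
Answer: 1/100 ≈ 0.010000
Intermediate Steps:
j(z) = 4*z
x(q) = (2 + q)/(5*q) (x(q) = (q + 2)/(q + 4*q) = (2 + q)/((5*q)) = (2 + q)*(1/(5*q)) = (2 + q)/(5*q))
(0 + x(-4))² = (0 + (⅕)*(2 - 4)/(-4))² = (0 + (⅕)*(-¼)*(-2))² = (0 + ⅒)² = (⅒)² = 1/100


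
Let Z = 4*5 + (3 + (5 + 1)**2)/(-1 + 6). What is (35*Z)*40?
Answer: 38920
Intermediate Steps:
Z = 139/5 (Z = 20 + (3 + 6**2)/5 = 20 + (3 + 36)*(1/5) = 20 + 39*(1/5) = 20 + 39/5 = 139/5 ≈ 27.800)
(35*Z)*40 = (35*(139/5))*40 = 973*40 = 38920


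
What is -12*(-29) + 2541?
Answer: 2889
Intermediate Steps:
-12*(-29) + 2541 = 348 + 2541 = 2889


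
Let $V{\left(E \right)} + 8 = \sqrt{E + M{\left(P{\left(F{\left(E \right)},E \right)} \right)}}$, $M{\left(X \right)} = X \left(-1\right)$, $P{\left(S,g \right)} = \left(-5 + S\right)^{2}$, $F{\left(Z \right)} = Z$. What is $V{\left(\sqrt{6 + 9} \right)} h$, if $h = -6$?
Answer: $48 - 6 \sqrt{-40 + 11 \sqrt{15}} \approx 38.32$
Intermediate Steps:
$M{\left(X \right)} = - X$
$V{\left(E \right)} = -8 + \sqrt{E - \left(-5 + E\right)^{2}}$
$V{\left(\sqrt{6 + 9} \right)} h = \left(-8 + \sqrt{\sqrt{6 + 9} - \left(-5 + \sqrt{6 + 9}\right)^{2}}\right) \left(-6\right) = \left(-8 + \sqrt{\sqrt{15} - \left(-5 + \sqrt{15}\right)^{2}}\right) \left(-6\right) = 48 - 6 \sqrt{\sqrt{15} - \left(-5 + \sqrt{15}\right)^{2}}$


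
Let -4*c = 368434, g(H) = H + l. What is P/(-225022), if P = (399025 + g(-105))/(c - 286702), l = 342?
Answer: 399262/85240696331 ≈ 4.6839e-6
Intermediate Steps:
g(H) = 342 + H (g(H) = H + 342 = 342 + H)
c = -184217/2 (c = -¼*368434 = -184217/2 ≈ -92109.)
P = -798524/757621 (P = (399025 + (342 - 105))/(-184217/2 - 286702) = (399025 + 237)/(-757621/2) = 399262*(-2/757621) = -798524/757621 ≈ -1.0540)
P/(-225022) = -798524/757621/(-225022) = -798524/757621*(-1/225022) = 399262/85240696331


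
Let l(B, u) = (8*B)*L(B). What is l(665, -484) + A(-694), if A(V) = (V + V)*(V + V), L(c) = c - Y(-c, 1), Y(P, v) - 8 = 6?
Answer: 5389864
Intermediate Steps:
Y(P, v) = 14 (Y(P, v) = 8 + 6 = 14)
L(c) = -14 + c (L(c) = c - 1*14 = c - 14 = -14 + c)
l(B, u) = 8*B*(-14 + B) (l(B, u) = (8*B)*(-14 + B) = 8*B*(-14 + B))
A(V) = 4*V² (A(V) = (2*V)*(2*V) = 4*V²)
l(665, -484) + A(-694) = 8*665*(-14 + 665) + 4*(-694)² = 8*665*651 + 4*481636 = 3463320 + 1926544 = 5389864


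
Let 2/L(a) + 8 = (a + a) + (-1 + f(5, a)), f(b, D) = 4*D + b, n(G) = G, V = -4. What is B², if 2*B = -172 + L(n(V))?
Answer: 5803281/784 ≈ 7402.1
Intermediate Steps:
f(b, D) = b + 4*D
L(a) = 2/(-4 + 6*a) (L(a) = 2/(-8 + ((a + a) + (-1 + (5 + 4*a)))) = 2/(-8 + (2*a + (4 + 4*a))) = 2/(-8 + (4 + 6*a)) = 2/(-4 + 6*a))
B = -2409/28 (B = (-172 + 1/(-2 + 3*(-4)))/2 = (-172 + 1/(-2 - 12))/2 = (-172 + 1/(-14))/2 = (-172 - 1/14)/2 = (½)*(-2409/14) = -2409/28 ≈ -86.036)
B² = (-2409/28)² = 5803281/784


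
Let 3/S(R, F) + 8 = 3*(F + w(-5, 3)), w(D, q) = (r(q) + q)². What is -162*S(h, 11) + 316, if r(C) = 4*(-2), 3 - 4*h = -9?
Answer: 15557/50 ≈ 311.14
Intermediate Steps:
h = 3 (h = ¾ - ¼*(-9) = ¾ + 9/4 = 3)
r(C) = -8
w(D, q) = (-8 + q)²
S(R, F) = 3/(67 + 3*F) (S(R, F) = 3/(-8 + 3*(F + (-8 + 3)²)) = 3/(-8 + 3*(F + (-5)²)) = 3/(-8 + 3*(F + 25)) = 3/(-8 + 3*(25 + F)) = 3/(-8 + (75 + 3*F)) = 3/(67 + 3*F))
-162*S(h, 11) + 316 = -486/(67 + 3*11) + 316 = -486/(67 + 33) + 316 = -486/100 + 316 = -162*3/100 + 316 = -243/50 + 316 = 15557/50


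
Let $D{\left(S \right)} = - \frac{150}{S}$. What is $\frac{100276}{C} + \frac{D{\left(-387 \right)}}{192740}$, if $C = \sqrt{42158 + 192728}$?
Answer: $\frac{5}{2486346} + \frac{50138 \sqrt{234886}}{117443} \approx 206.9$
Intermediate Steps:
$C = \sqrt{234886} \approx 484.65$
$\frac{100276}{C} + \frac{D{\left(-387 \right)}}{192740} = \frac{100276}{\sqrt{234886}} + \frac{\left(-150\right) \frac{1}{-387}}{192740} = 100276 \frac{\sqrt{234886}}{234886} + \left(-150\right) \left(- \frac{1}{387}\right) \frac{1}{192740} = \frac{50138 \sqrt{234886}}{117443} + \frac{50}{129} \cdot \frac{1}{192740} = \frac{50138 \sqrt{234886}}{117443} + \frac{5}{2486346} = \frac{5}{2486346} + \frac{50138 \sqrt{234886}}{117443}$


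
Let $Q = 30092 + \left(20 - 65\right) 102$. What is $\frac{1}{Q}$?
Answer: $\frac{1}{25502} \approx 3.9213 \cdot 10^{-5}$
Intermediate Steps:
$Q = 25502$ ($Q = 30092 - 4590 = 25502$)
$\frac{1}{Q} = \frac{1}{25502}$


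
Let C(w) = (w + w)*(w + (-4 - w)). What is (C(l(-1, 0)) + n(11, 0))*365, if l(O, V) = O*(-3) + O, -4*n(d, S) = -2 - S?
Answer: -11315/2 ≈ -5657.5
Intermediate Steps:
n(d, S) = ½ + S/4 (n(d, S) = -(-2 - S)/4 = ½ + S/4)
l(O, V) = -2*O (l(O, V) = -3*O + O = -2*O)
C(w) = -8*w (C(w) = (2*w)*(-4) = -8*w)
(C(l(-1, 0)) + n(11, 0))*365 = (-(-16)*(-1) + (½ + (¼)*0))*365 = (-8*2 + (½ + 0))*365 = (-16 + ½)*365 = -31/2*365 = -11315/2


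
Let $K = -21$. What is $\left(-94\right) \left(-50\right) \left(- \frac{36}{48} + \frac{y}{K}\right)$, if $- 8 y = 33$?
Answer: $- \frac{36425}{14} \approx -2601.8$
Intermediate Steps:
$y = - \frac{33}{8}$ ($y = \left(- \frac{1}{8}\right) 33 = - \frac{33}{8} \approx -4.125$)
$\left(-94\right) \left(-50\right) \left(- \frac{36}{48} + \frac{y}{K}\right) = \left(-94\right) \left(-50\right) \left(- \frac{36}{48} - \frac{33}{8 \left(-21\right)}\right) = 4700 \left(\left(-36\right) \frac{1}{48} - - \frac{11}{56}\right) = 4700 \left(- \frac{3}{4} + \frac{11}{56}\right) = 4700 \left(- \frac{31}{56}\right) = - \frac{36425}{14}$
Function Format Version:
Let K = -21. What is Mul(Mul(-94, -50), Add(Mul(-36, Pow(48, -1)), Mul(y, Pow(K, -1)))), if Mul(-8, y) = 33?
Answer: Rational(-36425, 14) ≈ -2601.8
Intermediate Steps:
y = Rational(-33, 8) (y = Mul(Rational(-1, 8), 33) = Rational(-33, 8) ≈ -4.1250)
Mul(Mul(-94, -50), Add(Mul(-36, Pow(48, -1)), Mul(y, Pow(K, -1)))) = Mul(Mul(-94, -50), Add(Mul(-36, Pow(48, -1)), Mul(Rational(-33, 8), Pow(-21, -1)))) = Mul(4700, Add(Mul(-36, Rational(1, 48)), Mul(Rational(-33, 8), Rational(-1, 21)))) = Mul(4700, Add(Rational(-3, 4), Rational(11, 56))) = Mul(4700, Rational(-31, 56)) = Rational(-36425, 14)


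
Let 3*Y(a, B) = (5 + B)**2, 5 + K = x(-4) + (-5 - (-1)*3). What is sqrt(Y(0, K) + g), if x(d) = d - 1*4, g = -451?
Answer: I*sqrt(3759)/3 ≈ 20.437*I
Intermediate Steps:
x(d) = -4 + d (x(d) = d - 4 = -4 + d)
K = -15 (K = -5 + ((-4 - 4) + (-5 - (-1)*3)) = -5 + (-8 + (-5 - 1*(-3))) = -5 + (-8 + (-5 + 3)) = -5 + (-8 - 2) = -5 - 10 = -15)
Y(a, B) = (5 + B)**2/3
sqrt(Y(0, K) + g) = sqrt((5 - 15)**2/3 - 451) = sqrt((1/3)*(-10)**2 - 451) = sqrt((1/3)*100 - 451) = sqrt(100/3 - 451) = sqrt(-1253/3) = I*sqrt(3759)/3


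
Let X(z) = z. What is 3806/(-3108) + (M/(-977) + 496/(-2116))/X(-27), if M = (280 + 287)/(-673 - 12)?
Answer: -6020650597469/4951472041530 ≈ -1.2159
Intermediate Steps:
M = -567/685 (M = 567/(-685) = 567*(-1/685) = -567/685 ≈ -0.82774)
3806/(-3108) + (M/(-977) + 496/(-2116))/X(-27) = 3806/(-3108) + (-567/685/(-977) + 496/(-2116))/(-27) = 3806*(-1/3108) + (-567/685*(-1/977) + 496*(-1/2116))*(-1/27) = -1903/1554 + (567/669245 - 124/529)*(-1/27) = -1903/1554 - 82686437/354030605*(-1/27) = -1903/1554 + 82686437/9558826335 = -6020650597469/4951472041530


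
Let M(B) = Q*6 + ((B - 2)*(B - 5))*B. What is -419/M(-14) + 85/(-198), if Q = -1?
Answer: -69827/210969 ≈ -0.33098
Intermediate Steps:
M(B) = -6 + B*(-5 + B)*(-2 + B) (M(B) = -1*6 + ((B - 2)*(B - 5))*B = -6 + ((-2 + B)*(-5 + B))*B = -6 + ((-5 + B)*(-2 + B))*B = -6 + B*(-5 + B)*(-2 + B))
-419/M(-14) + 85/(-198) = -419/(-6 + (-14)³ - 7*(-14)² + 10*(-14)) + 85/(-198) = -419/(-6 - 2744 - 7*196 - 140) + 85*(-1/198) = -419/(-6 - 2744 - 1372 - 140) - 85/198 = -419/(-4262) - 85/198 = -419*(-1/4262) - 85/198 = 419/4262 - 85/198 = -69827/210969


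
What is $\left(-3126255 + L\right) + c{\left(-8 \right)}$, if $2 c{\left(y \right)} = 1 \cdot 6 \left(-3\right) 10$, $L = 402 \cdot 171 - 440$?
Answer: $-3058043$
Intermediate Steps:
$L = 68302$ ($L = 68742 - 440 = 68302$)
$c{\left(y \right)} = -90$ ($c{\left(y \right)} = \frac{1 \cdot 6 \left(-3\right) 10}{2} = \frac{6 \left(-3\right) 10}{2} = \frac{\left(-18\right) 10}{2} = \frac{1}{2} \left(-180\right) = -90$)
$\left(-3126255 + L\right) + c{\left(-8 \right)} = \left(-3126255 + 68302\right) - 90 = -3057953 - 90 = -3058043$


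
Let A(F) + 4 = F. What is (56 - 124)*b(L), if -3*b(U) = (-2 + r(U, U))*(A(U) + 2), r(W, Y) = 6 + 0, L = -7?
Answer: -816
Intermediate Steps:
A(F) = -4 + F
r(W, Y) = 6
b(U) = 8/3 - 4*U/3 (b(U) = -(-2 + 6)*((-4 + U) + 2)/3 = -4*(-2 + U)/3 = -(-8 + 4*U)/3 = 8/3 - 4*U/3)
(56 - 124)*b(L) = (56 - 124)*(8/3 - 4/3*(-7)) = -68*(8/3 + 28/3) = -68*12 = -816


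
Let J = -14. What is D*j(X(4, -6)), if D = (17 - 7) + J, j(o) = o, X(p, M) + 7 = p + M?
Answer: 36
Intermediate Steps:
X(p, M) = -7 + M + p (X(p, M) = -7 + (p + M) = -7 + (M + p) = -7 + M + p)
D = -4 (D = (17 - 7) - 14 = 10 - 14 = -4)
D*j(X(4, -6)) = -4*(-7 - 6 + 4) = -4*(-9) = 36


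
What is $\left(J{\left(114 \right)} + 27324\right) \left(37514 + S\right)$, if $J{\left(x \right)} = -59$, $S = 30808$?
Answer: $1862799330$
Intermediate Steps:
$\left(J{\left(114 \right)} + 27324\right) \left(37514 + S\right) = \left(-59 + 27324\right) \left(37514 + 30808\right) = 27265 \cdot 68322 = 1862799330$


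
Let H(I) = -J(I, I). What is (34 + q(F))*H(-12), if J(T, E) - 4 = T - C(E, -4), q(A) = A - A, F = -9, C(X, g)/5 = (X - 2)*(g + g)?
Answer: 19312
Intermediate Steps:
C(X, g) = 10*g*(-2 + X) (C(X, g) = 5*((X - 2)*(g + g)) = 5*((-2 + X)*(2*g)) = 5*(2*g*(-2 + X)) = 10*g*(-2 + X))
q(A) = 0
J(T, E) = -76 + T + 40*E (J(T, E) = 4 + (T - 10*(-4)*(-2 + E)) = 4 + (T - (80 - 40*E)) = 4 + (T + (-80 + 40*E)) = 4 + (-80 + T + 40*E) = -76 + T + 40*E)
H(I) = 76 - 41*I (H(I) = -(-76 + I + 40*I) = -(-76 + 41*I) = 76 - 41*I)
(34 + q(F))*H(-12) = (34 + 0)*(76 - 41*(-12)) = 34*(76 + 492) = 34*568 = 19312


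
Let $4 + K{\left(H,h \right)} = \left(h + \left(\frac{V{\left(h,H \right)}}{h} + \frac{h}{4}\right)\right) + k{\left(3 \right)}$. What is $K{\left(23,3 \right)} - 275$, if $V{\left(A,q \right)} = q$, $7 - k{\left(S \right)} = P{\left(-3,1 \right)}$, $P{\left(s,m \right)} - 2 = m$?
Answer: $- \frac{3163}{12} \approx -263.58$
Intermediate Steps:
$P{\left(s,m \right)} = 2 + m$
$k{\left(S \right)} = 4$ ($k{\left(S \right)} = 7 - \left(2 + 1\right) = 7 - 3 = 4$)
$K{\left(H,h \right)} = \frac{5 h}{4} + \frac{H}{h}$ ($K{\left(H,h \right)} = -4 + \left(\left(h + \left(\frac{H}{h} + \frac{h}{4}\right)\right) + 4\right) = -4 + \left(\left(h + \left(\frac{h}{4} + \frac{H}{h}\right)\right) + 4\right) = -4 + \left(\left(\frac{5 h}{4} + \frac{H}{h}\right) + 4\right) = -4 + \left(4 + \frac{5 h}{4} + \frac{H}{h}\right) = \frac{5 h}{4} + \frac{H}{h}$)
$K{\left(23,3 \right)} - 275 = \left(\frac{5}{4} \cdot 3 + \frac{23}{3}\right) - 275 = \left(\frac{15}{4} + 23 \cdot \frac{1}{3}\right) - 275 = \left(\frac{15}{4} + \frac{23}{3}\right) - 275 = \frac{137}{12} - 275 = - \frac{3163}{12}$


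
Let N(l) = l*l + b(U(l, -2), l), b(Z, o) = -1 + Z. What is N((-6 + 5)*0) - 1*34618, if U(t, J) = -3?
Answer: -34622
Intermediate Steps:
N(l) = -4 + l**2 (N(l) = l*l + (-1 - 3) = l**2 - 4 = -4 + l**2)
N((-6 + 5)*0) - 1*34618 = (-4 + ((-6 + 5)*0)**2) - 1*34618 = (-4 + (-1*0)**2) - 34618 = (-4 + 0**2) - 34618 = (-4 + 0) - 34618 = -4 - 34618 = -34622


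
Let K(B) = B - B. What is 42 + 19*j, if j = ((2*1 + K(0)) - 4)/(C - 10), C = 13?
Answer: 88/3 ≈ 29.333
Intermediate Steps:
K(B) = 0
j = -2/3 (j = ((2*1 + 0) - 4)/(13 - 10) = ((2 + 0) - 4)/3 = (2 - 4)*(1/3) = -2*1/3 = -2/3 ≈ -0.66667)
42 + 19*j = 42 + 19*(-2/3) = 42 - 38/3 = 88/3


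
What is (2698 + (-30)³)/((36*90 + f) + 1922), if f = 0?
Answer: -419/89 ≈ -4.7079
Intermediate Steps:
(2698 + (-30)³)/((36*90 + f) + 1922) = (2698 + (-30)³)/((36*90 + 0) + 1922) = (2698 - 27000)/((3240 + 0) + 1922) = -24302/(3240 + 1922) = -24302/5162 = -24302*1/5162 = -419/89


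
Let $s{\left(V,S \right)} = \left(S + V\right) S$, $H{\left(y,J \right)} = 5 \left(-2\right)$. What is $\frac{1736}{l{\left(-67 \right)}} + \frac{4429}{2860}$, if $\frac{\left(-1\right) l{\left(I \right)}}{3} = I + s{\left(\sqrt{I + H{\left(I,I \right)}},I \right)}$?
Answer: $\frac{20931}{14740} - \frac{56 i \sqrt{77}}{28743} \approx 1.42 - 0.017096 i$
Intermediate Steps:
$H{\left(y,J \right)} = -10$
$s{\left(V,S \right)} = S \left(S + V\right)$
$l{\left(I \right)} = - 3 I - 3 I \left(I + \sqrt{-10 + I}\right)$ ($l{\left(I \right)} = - 3 \left(I + I \left(I + \sqrt{I - 10}\right)\right) = - 3 \left(I + I \left(I + \sqrt{-10 + I}\right)\right) = - 3 I - 3 I \left(I + \sqrt{-10 + I}\right)$)
$\frac{1736}{l{\left(-67 \right)}} + \frac{4429}{2860} = \frac{1736}{3 \left(-67\right) \left(-1 - -67 - \sqrt{-10 - 67}\right)} + \frac{4429}{2860} = \frac{1736}{3 \left(-67\right) \left(-1 + 67 - \sqrt{-77}\right)} + 4429 \cdot \frac{1}{2860} = \frac{1736}{3 \left(-67\right) \left(-1 + 67 - i \sqrt{77}\right)} + \frac{4429}{2860} = \frac{1736}{3 \left(-67\right) \left(66 - i \sqrt{77}\right)} + \frac{4429}{2860} = \frac{1736}{-13266 + 201 i \sqrt{77}} + \frac{4429}{2860} = \frac{4429}{2860} + \frac{1736}{-13266 + 201 i \sqrt{77}}$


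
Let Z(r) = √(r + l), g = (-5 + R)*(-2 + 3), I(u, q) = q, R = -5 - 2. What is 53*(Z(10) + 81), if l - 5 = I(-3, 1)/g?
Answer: 4293 + 53*√537/6 ≈ 4497.7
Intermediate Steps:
R = -7
g = -12 (g = (-5 - 7)*(-2 + 3) = -12*1 = -12)
l = 59/12 (l = 5 + 1/(-12) = 5 + 1*(-1/12) = 5 - 1/12 = 59/12 ≈ 4.9167)
Z(r) = √(59/12 + r) (Z(r) = √(r + 59/12) = √(59/12 + r))
53*(Z(10) + 81) = 53*(√(177 + 36*10)/6 + 81) = 53*(√(177 + 360)/6 + 81) = 53*(√537/6 + 81) = 53*(81 + √537/6) = 4293 + 53*√537/6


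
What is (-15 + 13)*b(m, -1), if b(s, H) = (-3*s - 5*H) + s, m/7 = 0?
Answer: -10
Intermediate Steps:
m = 0 (m = 7*0 = 0)
b(s, H) = -5*H - 2*s (b(s, H) = (-5*H - 3*s) + s = -5*H - 2*s)
(-15 + 13)*b(m, -1) = (-15 + 13)*(-5*(-1) - 2*0) = -2*(5 + 0) = -2*5 = -10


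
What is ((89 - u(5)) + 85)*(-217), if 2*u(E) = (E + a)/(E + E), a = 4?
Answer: -753207/20 ≈ -37660.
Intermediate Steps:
u(E) = (4 + E)/(4*E) (u(E) = ((E + 4)/(E + E))/2 = ((4 + E)/((2*E)))/2 = ((4 + E)*(1/(2*E)))/2 = ((4 + E)/(2*E))/2 = (4 + E)/(4*E))
((89 - u(5)) + 85)*(-217) = ((89 - (4 + 5)/(4*5)) + 85)*(-217) = ((89 - 9/(4*5)) + 85)*(-217) = ((89 - 1*9/20) + 85)*(-217) = ((89 - 9/20) + 85)*(-217) = (1771/20 + 85)*(-217) = (3471/20)*(-217) = -753207/20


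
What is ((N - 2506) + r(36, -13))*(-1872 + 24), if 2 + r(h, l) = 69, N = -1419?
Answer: 7129584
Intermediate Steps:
r(h, l) = 67 (r(h, l) = -2 + 69 = 67)
((N - 2506) + r(36, -13))*(-1872 + 24) = ((-1419 - 2506) + 67)*(-1872 + 24) = (-3925 + 67)*(-1848) = -3858*(-1848) = 7129584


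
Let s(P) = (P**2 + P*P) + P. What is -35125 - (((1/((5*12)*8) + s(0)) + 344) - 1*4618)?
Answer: -14808481/480 ≈ -30851.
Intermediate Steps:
s(P) = P + 2*P**2 (s(P) = (P**2 + P**2) + P = 2*P**2 + P = P + 2*P**2)
-35125 - (((1/((5*12)*8) + s(0)) + 344) - 1*4618) = -35125 - (((1/((5*12)*8) + 0*(1 + 2*0)) + 344) - 1*4618) = -35125 - (((1/(60*8) + 0*(1 + 0)) + 344) - 4618) = -35125 - (((1/480 + 0*1) + 344) - 4618) = -35125 - (((1/480 + 0) + 344) - 4618) = -35125 - ((1/480 + 344) - 4618) = -35125 - (165121/480 - 4618) = -35125 - 1*(-2051519/480) = -35125 + 2051519/480 = -14808481/480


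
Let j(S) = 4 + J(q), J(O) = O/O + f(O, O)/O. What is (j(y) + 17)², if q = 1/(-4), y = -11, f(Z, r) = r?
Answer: 529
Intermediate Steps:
q = -¼ ≈ -0.25000
J(O) = 2 (J(O) = O/O + O/O = 1 + 1 = 2)
j(S) = 6 (j(S) = 4 + 2 = 6)
(j(y) + 17)² = (6 + 17)² = 23² = 529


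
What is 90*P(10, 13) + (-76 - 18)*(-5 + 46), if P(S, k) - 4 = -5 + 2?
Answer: -3764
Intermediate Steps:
P(S, k) = 1 (P(S, k) = 4 + (-5 + 2) = 4 - 3 = 1)
90*P(10, 13) + (-76 - 18)*(-5 + 46) = 90*1 + (-76 - 18)*(-5 + 46) = 90 - 94*41 = 90 - 3854 = -3764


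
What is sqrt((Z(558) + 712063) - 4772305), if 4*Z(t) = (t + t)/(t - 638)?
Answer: 9*I*sqrt(20050595)/20 ≈ 2015.0*I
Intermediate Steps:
Z(t) = t/(2*(-638 + t)) (Z(t) = ((t + t)/(t - 638))/4 = ((2*t)/(-638 + t))/4 = (2*t/(-638 + t))/4 = t/(2*(-638 + t)))
sqrt((Z(558) + 712063) - 4772305) = sqrt(((1/2)*558/(-638 + 558) + 712063) - 4772305) = sqrt(((1/2)*558/(-80) + 712063) - 4772305) = sqrt(((1/2)*558*(-1/80) + 712063) - 4772305) = sqrt((-279/80 + 712063) - 4772305) = sqrt(56964761/80 - 4772305) = sqrt(-324819639/80) = 9*I*sqrt(20050595)/20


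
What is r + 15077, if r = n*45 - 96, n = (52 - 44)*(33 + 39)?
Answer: 40901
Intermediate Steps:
n = 576 (n = 8*72 = 576)
r = 25824 (r = 576*45 - 96 = 25920 - 96 = 25824)
r + 15077 = 25824 + 15077 = 40901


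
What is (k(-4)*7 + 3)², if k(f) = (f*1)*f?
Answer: 13225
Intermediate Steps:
k(f) = f² (k(f) = f*f = f²)
(k(-4)*7 + 3)² = ((-4)²*7 + 3)² = (16*7 + 3)² = (112 + 3)² = 115² = 13225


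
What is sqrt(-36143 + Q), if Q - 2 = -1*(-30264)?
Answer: 3*I*sqrt(653) ≈ 76.662*I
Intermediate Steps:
Q = 30266 (Q = 2 - 1*(-30264) = 2 + 30264 = 30266)
sqrt(-36143 + Q) = sqrt(-36143 + 30266) = sqrt(-5877) = 3*I*sqrt(653)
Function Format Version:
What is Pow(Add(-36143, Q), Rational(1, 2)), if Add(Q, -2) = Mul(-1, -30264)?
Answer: Mul(3, I, Pow(653, Rational(1, 2))) ≈ Mul(76.662, I)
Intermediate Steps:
Q = 30266 (Q = Add(2, Mul(-1, -30264)) = Add(2, 30264) = 30266)
Pow(Add(-36143, Q), Rational(1, 2)) = Pow(Add(-36143, 30266), Rational(1, 2)) = Pow(-5877, Rational(1, 2)) = Mul(3, I, Pow(653, Rational(1, 2)))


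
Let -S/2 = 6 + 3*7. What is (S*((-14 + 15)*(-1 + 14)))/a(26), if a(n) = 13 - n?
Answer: 54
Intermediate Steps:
S = -54 (S = -2*(6 + 3*7) = -2*(6 + 21) = -2*27 = -54)
(S*((-14 + 15)*(-1 + 14)))/a(26) = (-54*(-14 + 15)*(-1 + 14))/(13 - 1*26) = (-54*13)/(13 - 26) = -54*13/(-13) = -702*(-1/13) = 54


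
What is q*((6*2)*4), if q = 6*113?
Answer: 32544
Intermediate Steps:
q = 678
q*((6*2)*4) = 678*((6*2)*4) = 678*(12*4) = 678*48 = 32544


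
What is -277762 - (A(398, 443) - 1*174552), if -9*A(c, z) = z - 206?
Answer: -309551/3 ≈ -1.0318e+5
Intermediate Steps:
A(c, z) = 206/9 - z/9 (A(c, z) = -(z - 206)/9 = -(-206 + z)/9 = 206/9 - z/9)
-277762 - (A(398, 443) - 1*174552) = -277762 - ((206/9 - ⅑*443) - 1*174552) = -277762 - ((206/9 - 443/9) - 174552) = -277762 - (-79/3 - 174552) = -277762 - 1*(-523735/3) = -277762 + 523735/3 = -309551/3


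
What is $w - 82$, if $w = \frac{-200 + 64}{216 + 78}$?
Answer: $- \frac{12122}{147} \approx -82.463$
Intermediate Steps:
$w = - \frac{68}{147}$ ($w = - \frac{136}{294} = \left(-136\right) \frac{1}{294} = - \frac{68}{147} \approx -0.46258$)
$w - 82 = - \frac{68}{147} - 82 = - \frac{12122}{147}$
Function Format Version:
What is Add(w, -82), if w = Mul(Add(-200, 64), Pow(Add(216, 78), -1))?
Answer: Rational(-12122, 147) ≈ -82.463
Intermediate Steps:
w = Rational(-68, 147) (w = Mul(-136, Pow(294, -1)) = Mul(-136, Rational(1, 294)) = Rational(-68, 147) ≈ -0.46258)
Add(w, -82) = Add(Rational(-68, 147), -82) = Rational(-12122, 147)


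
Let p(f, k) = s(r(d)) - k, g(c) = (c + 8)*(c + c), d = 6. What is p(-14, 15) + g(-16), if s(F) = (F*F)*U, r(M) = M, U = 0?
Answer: 241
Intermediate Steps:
s(F) = 0 (s(F) = (F*F)*0 = F²*0 = 0)
g(c) = 2*c*(8 + c) (g(c) = (8 + c)*(2*c) = 2*c*(8 + c))
p(f, k) = -k (p(f, k) = 0 - k = -k)
p(-14, 15) + g(-16) = -1*15 + 2*(-16)*(8 - 16) = -15 + 2*(-16)*(-8) = -15 + 256 = 241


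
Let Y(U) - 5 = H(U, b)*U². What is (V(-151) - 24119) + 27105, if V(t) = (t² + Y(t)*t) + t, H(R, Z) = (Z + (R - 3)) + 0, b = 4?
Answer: 516467531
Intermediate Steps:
H(R, Z) = -3 + R + Z (H(R, Z) = (Z + (-3 + R)) + 0 = (-3 + R + Z) + 0 = -3 + R + Z)
Y(U) = 5 + U²*(1 + U) (Y(U) = 5 + (-3 + U + 4)*U² = 5 + (1 + U)*U² = 5 + U²*(1 + U))
V(t) = t + t² + t*(5 + t²*(1 + t)) (V(t) = (t² + (5 + t²*(1 + t))*t) + t = (t² + t*(5 + t²*(1 + t))) + t = t + t² + t*(5 + t²*(1 + t)))
(V(-151) - 24119) + 27105 = (-151*(6 - 151 + (-151)²*(1 - 151)) - 24119) + 27105 = (-151*(6 - 151 + 22801*(-150)) - 24119) + 27105 = (-151*(6 - 151 - 3420150) - 24119) + 27105 = (-151*(-3420295) - 24119) + 27105 = (516464545 - 24119) + 27105 = 516440426 + 27105 = 516467531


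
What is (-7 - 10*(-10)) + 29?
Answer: 122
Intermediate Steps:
(-7 - 10*(-10)) + 29 = (-7 + 100) + 29 = 93 + 29 = 122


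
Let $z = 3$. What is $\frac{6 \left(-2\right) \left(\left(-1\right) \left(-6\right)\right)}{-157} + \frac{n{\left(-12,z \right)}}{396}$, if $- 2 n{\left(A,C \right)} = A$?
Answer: $\frac{4909}{10362} \approx 0.47375$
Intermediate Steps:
$n{\left(A,C \right)} = - \frac{A}{2}$
$\frac{6 \left(-2\right) \left(\left(-1\right) \left(-6\right)\right)}{-157} + \frac{n{\left(-12,z \right)}}{396} = \frac{6 \left(-2\right) \left(\left(-1\right) \left(-6\right)\right)}{-157} + \frac{\left(- \frac{1}{2}\right) \left(-12\right)}{396} = \left(-12\right) 6 \left(- \frac{1}{157}\right) + 6 \cdot \frac{1}{396} = \left(-72\right) \left(- \frac{1}{157}\right) + \frac{1}{66} = \frac{72}{157} + \frac{1}{66} = \frac{4909}{10362}$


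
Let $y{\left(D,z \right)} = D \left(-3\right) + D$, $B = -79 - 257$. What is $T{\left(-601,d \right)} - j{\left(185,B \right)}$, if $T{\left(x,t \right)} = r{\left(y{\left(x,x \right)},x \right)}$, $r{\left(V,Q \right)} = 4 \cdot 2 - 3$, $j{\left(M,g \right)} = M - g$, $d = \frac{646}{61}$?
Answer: $-516$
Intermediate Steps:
$d = \frac{646}{61}$ ($d = 646 \cdot \frac{1}{61} = \frac{646}{61} \approx 10.59$)
$B = -336$
$y{\left(D,z \right)} = - 2 D$ ($y{\left(D,z \right)} = - 3 D + D = - 2 D$)
$r{\left(V,Q \right)} = 5$ ($r{\left(V,Q \right)} = 8 - 3 = 5$)
$T{\left(x,t \right)} = 5$
$T{\left(-601,d \right)} - j{\left(185,B \right)} = 5 - \left(185 - -336\right) = 5 - \left(185 + 336\right) = 5 - 521 = -516$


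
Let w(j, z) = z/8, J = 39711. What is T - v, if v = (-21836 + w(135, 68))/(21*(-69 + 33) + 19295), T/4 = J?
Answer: 5889661487/37078 ≈ 1.5885e+5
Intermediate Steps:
T = 158844 (T = 4*39711 = 158844)
w(j, z) = z/8 (w(j, z) = z*(⅛) = z/8)
v = -43655/37078 (v = (-21836 + (⅛)*68)/(21*(-69 + 33) + 19295) = (-21836 + 17/2)/(21*(-36) + 19295) = -43655/(2*(-756 + 19295)) = -43655/2/18539 = -43655/2*1/18539 = -43655/37078 ≈ -1.1774)
T - v = 158844 - 1*(-43655/37078) = 158844 + 43655/37078 = 5889661487/37078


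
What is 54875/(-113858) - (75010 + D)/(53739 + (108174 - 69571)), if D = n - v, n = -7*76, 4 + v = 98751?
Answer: -576011862/2628468859 ≈ -0.21914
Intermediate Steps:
v = 98747 (v = -4 + 98751 = 98747)
n = -532
D = -99279 (D = -532 - 1*98747 = -532 - 98747 = -99279)
54875/(-113858) - (75010 + D)/(53739 + (108174 - 69571)) = 54875/(-113858) - (75010 - 99279)/(53739 + (108174 - 69571)) = 54875*(-1/113858) - (-24269)/(53739 + 38603) = -54875/113858 - (-24269)/92342 = -54875/113858 - 1*(-24269/92342) = -54875/113858 + 24269/92342 = -576011862/2628468859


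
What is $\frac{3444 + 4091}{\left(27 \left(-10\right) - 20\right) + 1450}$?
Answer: $\frac{1507}{232} \approx 6.4957$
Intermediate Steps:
$\frac{3444 + 4091}{\left(27 \left(-10\right) - 20\right) + 1450} = \frac{7535}{\left(-270 - 20\right) + 1450} = \frac{7535}{-290 + 1450} = \frac{7535}{1160} = 7535 \cdot \frac{1}{1160} = \frac{1507}{232}$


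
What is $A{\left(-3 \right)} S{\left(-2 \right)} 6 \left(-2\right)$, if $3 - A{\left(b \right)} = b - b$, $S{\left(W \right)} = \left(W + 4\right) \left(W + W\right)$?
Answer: $288$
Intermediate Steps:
$S{\left(W \right)} = 2 W \left(4 + W\right)$ ($S{\left(W \right)} = \left(4 + W\right) 2 W = 2 W \left(4 + W\right)$)
$A{\left(b \right)} = 3$ ($A{\left(b \right)} = 3 - \left(b - b\right) = 3 - 0 = 3 + 0 = 3$)
$A{\left(-3 \right)} S{\left(-2 \right)} 6 \left(-2\right) = 3 \cdot 2 \left(-2\right) \left(4 - 2\right) 6 \left(-2\right) = 3 \cdot 2 \left(-2\right) 2 \left(-12\right) = 3 \left(-8\right) \left(-12\right) = \left(-24\right) \left(-12\right) = 288$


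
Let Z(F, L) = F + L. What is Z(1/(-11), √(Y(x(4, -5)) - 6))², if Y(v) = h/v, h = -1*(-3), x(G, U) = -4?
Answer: (2 - 33*I*√3)²/484 ≈ -6.7417 - 0.47238*I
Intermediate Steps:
h = 3
Y(v) = 3/v
Z(1/(-11), √(Y(x(4, -5)) - 6))² = (1/(-11) + √(3/(-4) - 6))² = (-1/11 + √(3*(-¼) - 6))² = (-1/11 + √(-¾ - 6))² = (-1/11 + √(-27/4))² = (-1/11 + 3*I*√3/2)²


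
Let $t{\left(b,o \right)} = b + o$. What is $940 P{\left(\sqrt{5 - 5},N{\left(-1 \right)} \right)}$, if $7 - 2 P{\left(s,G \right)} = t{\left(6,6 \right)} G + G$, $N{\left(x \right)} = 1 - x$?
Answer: $-8930$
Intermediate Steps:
$P{\left(s,G \right)} = \frac{7}{2} - \frac{13 G}{2}$ ($P{\left(s,G \right)} = \frac{7}{2} - \frac{\left(6 + 6\right) G + G}{2} = \frac{7}{2} - \frac{12 G + G}{2} = \frac{7}{2} - \frac{13 G}{2}$)
$940 P{\left(\sqrt{5 - 5},N{\left(-1 \right)} \right)} = 940 \left(\frac{7}{2} - \frac{13 \left(1 - -1\right)}{2}\right) = 940 \left(\frac{7}{2} - \frac{13 \left(1 + 1\right)}{2}\right) = 940 \left(\frac{7}{2} - 13\right) = 940 \left(- \frac{19}{2}\right) = -8930$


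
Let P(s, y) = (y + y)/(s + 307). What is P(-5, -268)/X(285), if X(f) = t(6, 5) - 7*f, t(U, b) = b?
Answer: 134/150245 ≈ 0.00089188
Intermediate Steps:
X(f) = 5 - 7*f
P(s, y) = 2*y/(307 + s) (P(s, y) = (2*y)/(307 + s) = 2*y/(307 + s))
P(-5, -268)/X(285) = (2*(-268)/(307 - 5))/(5 - 7*285) = (2*(-268)/302)/(5 - 1995) = (2*(-268)*(1/302))/(-1990) = -268/151*(-1/1990) = 134/150245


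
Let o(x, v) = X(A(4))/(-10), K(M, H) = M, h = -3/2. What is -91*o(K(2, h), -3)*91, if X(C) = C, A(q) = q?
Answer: 16562/5 ≈ 3312.4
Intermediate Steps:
h = -3/2 (h = -3*½ = -3/2 ≈ -1.5000)
o(x, v) = -⅖ (o(x, v) = 4/(-10) = 4*(-⅒) = -⅖)
-91*o(K(2, h), -3)*91 = -91*(-⅖)*91 = (182/5)*91 = 16562/5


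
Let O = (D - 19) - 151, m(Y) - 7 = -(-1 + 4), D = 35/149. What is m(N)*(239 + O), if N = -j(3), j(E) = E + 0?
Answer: 41264/149 ≈ 276.94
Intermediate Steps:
j(E) = E
D = 35/149 (D = 35*(1/149) = 35/149 ≈ 0.23490)
N = -3 (N = -1*3 = -3)
m(Y) = 4 (m(Y) = 7 - (-1 + 4) = 7 - 1*3 = 7 - 3 = 4)
O = -25295/149 (O = (35/149 - 19) - 151 = -2796/149 - 151 = -25295/149 ≈ -169.77)
m(N)*(239 + O) = 4*(239 - 25295/149) = 4*(10316/149) = 41264/149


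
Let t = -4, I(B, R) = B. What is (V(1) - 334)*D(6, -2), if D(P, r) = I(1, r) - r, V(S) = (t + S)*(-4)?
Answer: -966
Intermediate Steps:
V(S) = 16 - 4*S (V(S) = (-4 + S)*(-4) = 16 - 4*S)
D(P, r) = 1 - r
(V(1) - 334)*D(6, -2) = ((16 - 4*1) - 334)*(1 - 1*(-2)) = ((16 - 4) - 334)*(1 + 2) = (12 - 334)*3 = -322*3 = -966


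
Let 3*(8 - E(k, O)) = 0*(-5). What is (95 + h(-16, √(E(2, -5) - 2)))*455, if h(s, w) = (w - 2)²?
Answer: 47775 - 1820*√6 ≈ 43317.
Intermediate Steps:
E(k, O) = 8 (E(k, O) = 8 - 0*(-5) = 8 - ⅓*0 = 8 + 0 = 8)
h(s, w) = (-2 + w)²
(95 + h(-16, √(E(2, -5) - 2)))*455 = (95 + (-2 + √(8 - 2))²)*455 = (95 + (-2 + √6)²)*455 = 43225 + 455*(-2 + √6)²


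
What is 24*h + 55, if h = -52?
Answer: -1193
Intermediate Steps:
24*h + 55 = 24*(-52) + 55 = -1248 + 55 = -1193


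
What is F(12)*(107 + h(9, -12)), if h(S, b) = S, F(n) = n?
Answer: 1392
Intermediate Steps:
F(12)*(107 + h(9, -12)) = 12*(107 + 9) = 12*116 = 1392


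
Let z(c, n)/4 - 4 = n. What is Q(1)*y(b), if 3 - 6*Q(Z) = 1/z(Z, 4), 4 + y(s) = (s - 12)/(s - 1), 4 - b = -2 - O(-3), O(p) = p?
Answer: -1615/384 ≈ -4.2057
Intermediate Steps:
z(c, n) = 16 + 4*n
b = 3 (b = 4 - (-2 - 1*(-3)) = 4 - (-2 + 3) = 4 - 1*1 = 4 - 1 = 3)
y(s) = -4 + (-12 + s)/(-1 + s) (y(s) = -4 + (s - 12)/(s - 1) = -4 + (-12 + s)/(-1 + s))
Q(Z) = 95/192 (Q(Z) = ½ - 1/(6*(16 + 4*4)) = ½ - 1/(6*(16 + 16)) = ½ - ⅙/32 = ½ - ⅙*1/32 = ½ - 1/192 = 95/192)
Q(1)*y(b) = 95*((-8 - 3*3)/(-1 + 3))/192 = 95*((-8 - 9)/2)/192 = 95*((½)*(-17))/192 = (95/192)*(-17/2) = -1615/384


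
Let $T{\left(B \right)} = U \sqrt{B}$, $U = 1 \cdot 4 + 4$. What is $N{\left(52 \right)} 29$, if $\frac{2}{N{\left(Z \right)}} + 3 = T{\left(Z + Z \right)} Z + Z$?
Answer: $- \frac{2842}{17995423} + \frac{48256 \sqrt{26}}{17995423} \approx 0.013515$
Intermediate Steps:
$U = 8$ ($U = 4 + 4 = 8$)
$T{\left(B \right)} = 8 \sqrt{B}$
$N{\left(Z \right)} = \frac{2}{-3 + Z + 8 \sqrt{2} Z^{\frac{3}{2}}}$ ($N{\left(Z \right)} = \frac{2}{-3 + \left(8 \sqrt{Z + Z} Z + Z\right)} = \frac{2}{-3 + \left(8 \sqrt{2 Z} Z + Z\right)} = \frac{2}{-3 + \left(8 \sqrt{2} \sqrt{Z} Z + Z\right)} = \frac{2}{-3 + \left(8 \sqrt{2} Z^{\frac{3}{2}} + Z\right)} = \frac{2}{-3 + \left(Z + 8 \sqrt{2} Z^{\frac{3}{2}}\right)} = \frac{2}{-3 + Z + 8 \sqrt{2} Z^{\frac{3}{2}}}$)
$N{\left(52 \right)} 29 = \frac{2}{-3 + 52 + 8 \sqrt{2} \cdot 52^{\frac{3}{2}}} \cdot 29 = \frac{2}{-3 + 52 + 8 \sqrt{2} \cdot 104 \sqrt{13}} \cdot 29 = \frac{2}{-3 + 52 + 832 \sqrt{26}} \cdot 29 = \frac{2}{49 + 832 \sqrt{26}} \cdot 29 = \frac{58}{49 + 832 \sqrt{26}}$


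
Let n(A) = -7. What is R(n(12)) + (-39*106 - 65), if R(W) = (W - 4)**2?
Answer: -4078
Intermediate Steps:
R(W) = (-4 + W)**2
R(n(12)) + (-39*106 - 65) = (-4 - 7)**2 + (-39*106 - 65) = (-11)**2 + (-4134 - 65) = 121 - 4199 = -4078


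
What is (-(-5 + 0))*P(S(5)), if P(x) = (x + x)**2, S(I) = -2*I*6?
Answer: 72000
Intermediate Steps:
S(I) = -12*I
P(x) = 4*x**2 (P(x) = (2*x)**2 = 4*x**2)
(-(-5 + 0))*P(S(5)) = (-(-5 + 0))*(4*(-12*5)**2) = (-1*(-5))*(4*(-60)**2) = 5*(4*3600) = 5*14400 = 72000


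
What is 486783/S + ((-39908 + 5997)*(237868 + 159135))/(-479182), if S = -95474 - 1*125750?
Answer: 64740310707341/2304490408 ≈ 28093.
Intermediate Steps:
S = -221224 (S = -95474 - 125750 = -221224)
486783/S + ((-39908 + 5997)*(237868 + 159135))/(-479182) = 486783/(-221224) + ((-39908 + 5997)*(237868 + 159135))/(-479182) = 486783*(-1/221224) - 33911*397003*(-1/479182) = -486783/221224 - 13462768733*(-1/479182) = -486783/221224 + 585337771/20834 = 64740310707341/2304490408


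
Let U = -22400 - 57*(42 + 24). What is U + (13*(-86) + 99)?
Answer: -27181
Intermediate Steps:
U = -26162 (U = -22400 - 57*66 = -22400 - 3762 = -26162)
U + (13*(-86) + 99) = -26162 + (13*(-86) + 99) = -26162 + (-1118 + 99) = -26162 - 1019 = -27181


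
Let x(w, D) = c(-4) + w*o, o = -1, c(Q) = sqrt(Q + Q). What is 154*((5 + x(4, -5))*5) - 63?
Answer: 707 + 1540*I*sqrt(2) ≈ 707.0 + 2177.9*I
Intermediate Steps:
c(Q) = sqrt(2)*sqrt(Q) (c(Q) = sqrt(2*Q) = sqrt(2)*sqrt(Q))
x(w, D) = -w + 2*I*sqrt(2) (x(w, D) = sqrt(2)*sqrt(-4) + w*(-1) = sqrt(2)*(2*I) - w = 2*I*sqrt(2) - w = -w + 2*I*sqrt(2))
154*((5 + x(4, -5))*5) - 63 = 154*((5 + (-1*4 + 2*I*sqrt(2)))*5) - 63 = 154*((5 + (-4 + 2*I*sqrt(2)))*5) - 63 = 154*((1 + 2*I*sqrt(2))*5) - 63 = 154*(5 + 10*I*sqrt(2)) - 63 = (770 + 1540*I*sqrt(2)) - 63 = 707 + 1540*I*sqrt(2)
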